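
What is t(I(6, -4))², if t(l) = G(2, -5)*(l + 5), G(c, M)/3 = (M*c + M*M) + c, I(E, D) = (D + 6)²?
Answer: 210681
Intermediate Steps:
I(E, D) = (6 + D)²
G(c, M) = 3*c + 3*M² + 3*M*c (G(c, M) = 3*((M*c + M*M) + c) = 3*((M*c + M²) + c) = 3*((M² + M*c) + c) = 3*(c + M² + M*c) = 3*c + 3*M² + 3*M*c)
t(l) = 255 + 51*l (t(l) = (3*2 + 3*(-5)² + 3*(-5)*2)*(l + 5) = (6 + 3*25 - 30)*(5 + l) = (6 + 75 - 30)*(5 + l) = 51*(5 + l) = 255 + 51*l)
t(I(6, -4))² = (255 + 51*(6 - 4)²)² = (255 + 51*2²)² = (255 + 51*4)² = (255 + 204)² = 459² = 210681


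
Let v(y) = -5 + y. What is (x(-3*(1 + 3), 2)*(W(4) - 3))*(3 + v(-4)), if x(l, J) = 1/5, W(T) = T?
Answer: -6/5 ≈ -1.2000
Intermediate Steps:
x(l, J) = ⅕
(x(-3*(1 + 3), 2)*(W(4) - 3))*(3 + v(-4)) = ((4 - 3)/5)*(3 + (-5 - 4)) = ((⅕)*1)*(3 - 9) = (⅕)*(-6) = -6/5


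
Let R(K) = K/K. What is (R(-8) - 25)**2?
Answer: 576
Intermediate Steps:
R(K) = 1
(R(-8) - 25)**2 = (1 - 25)**2 = (-24)**2 = 576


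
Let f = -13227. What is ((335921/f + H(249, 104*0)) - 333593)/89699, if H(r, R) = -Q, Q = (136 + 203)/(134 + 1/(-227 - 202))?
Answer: -253670037647857/68203001967405 ≈ -3.7193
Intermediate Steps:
Q = 145431/57485 (Q = 339/(134 + 1/(-429)) = 339/(134 - 1/429) = 339/(57485/429) = 339*(429/57485) = 145431/57485 ≈ 2.5299)
H(r, R) = -145431/57485 (H(r, R) = -1*145431/57485 = -145431/57485)
((335921/f + H(249, 104*0)) - 333593)/89699 = ((335921/(-13227) - 145431/57485) - 333593)/89699 = ((335921*(-1/13227) - 145431/57485) - 333593)*(1/89699) = ((-335921/13227 - 145431/57485) - 333593)*(1/89699) = (-21234034522/760354095 - 333593)*(1/89699) = -253670037647857/760354095*1/89699 = -253670037647857/68203001967405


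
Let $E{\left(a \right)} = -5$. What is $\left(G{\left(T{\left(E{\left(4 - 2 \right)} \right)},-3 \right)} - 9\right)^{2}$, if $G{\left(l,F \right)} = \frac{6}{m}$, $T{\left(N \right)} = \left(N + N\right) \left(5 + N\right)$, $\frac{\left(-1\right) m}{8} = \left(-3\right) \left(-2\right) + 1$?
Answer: $\frac{65025}{784} \approx 82.94$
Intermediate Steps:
$m = -56$ ($m = - 8 \left(\left(-3\right) \left(-2\right) + 1\right) = - 8 \left(6 + 1\right) = \left(-8\right) 7 = -56$)
$T{\left(N \right)} = 2 N \left(5 + N\right)$
$G{\left(l,F \right)} = - \frac{3}{28}$ ($G{\left(l,F \right)} = \frac{6}{-56} = 6 \left(- \frac{1}{56}\right) = - \frac{3}{28}$)
$\left(G{\left(T{\left(E{\left(4 - 2 \right)} \right)},-3 \right)} - 9\right)^{2} = \left(- \frac{3}{28} - 9\right)^{2} = \left(- \frac{255}{28}\right)^{2} = \frac{65025}{784}$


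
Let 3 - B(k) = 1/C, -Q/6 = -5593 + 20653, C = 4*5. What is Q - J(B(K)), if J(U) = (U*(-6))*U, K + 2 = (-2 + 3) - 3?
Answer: -18061557/200 ≈ -90308.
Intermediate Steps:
C = 20
Q = -90360 (Q = -6*(-5593 + 20653) = -6*15060 = -90360)
K = -4 (K = -2 + ((-2 + 3) - 3) = -2 + (1 - 3) = -2 - 2 = -4)
B(k) = 59/20 (B(k) = 3 - 1/20 = 59/20)
J(U) = -6*U**2 (J(U) = (-6*U)*U = -6*U**2)
Q - J(B(K)) = -90360 - (-6)*(59/20)**2 = -90360 - (-6)*3481/400 = -90360 - 1*(-10443/200) = -90360 + 10443/200 = -18061557/200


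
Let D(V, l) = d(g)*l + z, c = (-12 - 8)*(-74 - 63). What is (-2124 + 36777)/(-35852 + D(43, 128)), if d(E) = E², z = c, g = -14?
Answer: -34653/8024 ≈ -4.3187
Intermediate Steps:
c = 2740 (c = -20*(-137) = 2740)
z = 2740
D(V, l) = 2740 + 196*l (D(V, l) = (-14)²*l + 2740 = 196*l + 2740 = 2740 + 196*l)
(-2124 + 36777)/(-35852 + D(43, 128)) = (-2124 + 36777)/(-35852 + (2740 + 196*128)) = 34653/(-35852 + (2740 + 25088)) = 34653/(-35852 + 27828) = 34653/(-8024) = 34653*(-1/8024) = -34653/8024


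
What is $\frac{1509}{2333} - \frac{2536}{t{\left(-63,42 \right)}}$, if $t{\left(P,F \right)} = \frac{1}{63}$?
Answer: $- \frac{372737235}{2333} \approx -1.5977 \cdot 10^{5}$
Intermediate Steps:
$t{\left(P,F \right)} = \frac{1}{63}$
$\frac{1509}{2333} - \frac{2536}{t{\left(-63,42 \right)}} = \frac{1509}{2333} - 2536 \frac{1}{\frac{1}{63}} = 1509 \cdot \frac{1}{2333} - 159768 = \frac{1509}{2333} - 159768 = - \frac{372737235}{2333}$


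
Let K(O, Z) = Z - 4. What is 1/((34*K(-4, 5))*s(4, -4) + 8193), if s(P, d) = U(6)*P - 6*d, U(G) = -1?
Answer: 1/8873 ≈ 0.00011270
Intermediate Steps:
K(O, Z) = -4 + Z
s(P, d) = -P - 6*d
1/((34*K(-4, 5))*s(4, -4) + 8193) = 1/((34*(-4 + 5))*(-1*4 - 6*(-4)) + 8193) = 1/((34*1)*(-4 + 24) + 8193) = 1/(34*20 + 8193) = 1/(680 + 8193) = 1/8873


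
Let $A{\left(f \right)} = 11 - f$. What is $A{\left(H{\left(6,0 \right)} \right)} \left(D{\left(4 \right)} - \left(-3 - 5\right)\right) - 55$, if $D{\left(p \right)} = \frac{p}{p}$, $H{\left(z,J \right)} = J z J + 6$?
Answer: $-10$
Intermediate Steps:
$H{\left(z,J \right)} = 6 + z J^{2}$ ($H{\left(z,J \right)} = z J^{2} + 6 = 6 + z J^{2}$)
$D{\left(p \right)} = 1$
$A{\left(H{\left(6,0 \right)} \right)} \left(D{\left(4 \right)} - \left(-3 - 5\right)\right) - 55 = \left(11 - \left(6 + 6 \cdot 0^{2}\right)\right) \left(1 - \left(-3 - 5\right)\right) - 55 = \left(11 - \left(6 + 6 \cdot 0\right)\right) \left(1 - -8\right) - 55 = \left(11 - \left(6 + 0\right)\right) \left(1 + 8\right) - 55 = \left(11 - 6\right) 9 - 55 = 5 \cdot 9 - 55 = 45 - 55 = -10$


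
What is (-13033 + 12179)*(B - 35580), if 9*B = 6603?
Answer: 89276306/3 ≈ 2.9759e+7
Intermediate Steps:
B = 2201/3 (B = (1/9)*6603 = 2201/3 ≈ 733.67)
(-13033 + 12179)*(B - 35580) = (-13033 + 12179)*(2201/3 - 35580) = -854*(-104539/3) = 89276306/3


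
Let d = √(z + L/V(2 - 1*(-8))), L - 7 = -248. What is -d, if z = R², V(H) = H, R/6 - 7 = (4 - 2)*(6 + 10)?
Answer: -√5473190/10 ≈ -233.95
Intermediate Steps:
R = 234 (R = 42 + 6*((4 - 2)*(6 + 10)) = 42 + 6*(2*16) = 42 + 6*32 = 42 + 192 = 234)
L = -241 (L = 7 - 248 = -241)
z = 54756 (z = 234² = 54756)
d = √5473190/10 (d = √(54756 - 241/(2 - 1*(-8))) = √(54756 - 241/(2 + 8)) = √(54756 - 241/10) = √(547319/10) = √5473190/10 ≈ 233.95)
-d = -√5473190/10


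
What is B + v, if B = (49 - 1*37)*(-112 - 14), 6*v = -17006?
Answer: -13039/3 ≈ -4346.3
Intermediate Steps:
v = -8503/3 (v = (1/6)*(-17006) = -8503/3 ≈ -2834.3)
B = -1512 (B = (49 - 37)*(-126) = 12*(-126) = -1512)
B + v = -1512 - 8503/3 = -13039/3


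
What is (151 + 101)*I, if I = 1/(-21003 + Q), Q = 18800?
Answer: -252/2203 ≈ -0.11439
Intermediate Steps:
I = -1/2203 (I = 1/(-21003 + 18800) = 1/(-2203) = -1/2203 ≈ -0.00045393)
(151 + 101)*I = (151 + 101)*(-1/2203) = 252*(-1/2203) = -252/2203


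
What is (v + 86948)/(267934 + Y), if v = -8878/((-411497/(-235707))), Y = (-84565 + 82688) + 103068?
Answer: 6737246882/30378766025 ≈ 0.22177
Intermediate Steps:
Y = 101191 (Y = -1877 + 103068 = 101191)
v = -2092606746/411497 (v = -8878/((-411497*(-1/235707))) = -8878/411497/235707 = -8878*235707/411497 = -2092606746/411497 ≈ -5085.4)
(v + 86948)/(267934 + Y) = (-2092606746/411497 + 86948)/(267934 + 101191) = (33686234410/411497)/369125 = (33686234410/411497)*(1/369125) = 6737246882/30378766025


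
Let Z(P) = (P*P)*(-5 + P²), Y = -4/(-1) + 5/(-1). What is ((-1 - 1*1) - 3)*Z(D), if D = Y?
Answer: 20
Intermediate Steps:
Y = -1 (Y = -4*(-1) + 5*(-1) = 4 - 5 = -1)
D = -1
Z(P) = P²*(-5 + P²)
((-1 - 1*1) - 3)*Z(D) = ((-1 - 1*1) - 3)*((-1)²*(-5 + (-1)²)) = ((-1 - 1) - 3)*(1*(-5 + 1)) = (-2 - 3)*(1*(-4)) = -5*(-4) = 20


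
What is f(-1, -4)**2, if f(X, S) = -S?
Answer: 16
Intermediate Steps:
f(-1, -4)**2 = (-1*(-4))**2 = 4**2 = 16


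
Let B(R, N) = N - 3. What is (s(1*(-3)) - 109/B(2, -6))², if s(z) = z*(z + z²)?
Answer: 2809/81 ≈ 34.679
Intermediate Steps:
B(R, N) = -3 + N
(s(1*(-3)) - 109/B(2, -6))² = ((1*(-3))²*(1 + 1*(-3)) - 109/(-3 - 6))² = ((-3)²*(1 - 3) - 109/(-9))² = (9*(-2) - 109*(-⅑))² = (-18 + 109/9)² = (-53/9)² = 2809/81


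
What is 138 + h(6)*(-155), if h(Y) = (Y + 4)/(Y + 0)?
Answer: -361/3 ≈ -120.33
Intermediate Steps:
h(Y) = (4 + Y)/Y
138 + h(6)*(-155) = 138 + ((4 + 6)/6)*(-155) = 138 + ((⅙)*10)*(-155) = 138 + (5/3)*(-155) = 138 - 775/3 = -361/3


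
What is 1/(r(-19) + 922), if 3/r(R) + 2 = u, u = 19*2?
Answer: 12/11065 ≈ 0.0010845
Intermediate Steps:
u = 38
r(R) = 1/12 (r(R) = 3/(-2 + 38) = 3/36 = 3*(1/36) = 1/12)
1/(r(-19) + 922) = 1/(1/12 + 922) = 1/(11065/12) = 12/11065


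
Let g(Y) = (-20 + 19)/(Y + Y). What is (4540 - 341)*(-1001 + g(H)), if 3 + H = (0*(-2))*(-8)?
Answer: -25214995/6 ≈ -4.2025e+6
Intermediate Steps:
H = -3 (H = -3 + (0*(-2))*(-8) = -3 + 0*(-8) = -3 + 0 = -3)
g(Y) = -1/(2*Y)
(4540 - 341)*(-1001 + g(H)) = (4540 - 341)*(-1001 - ½/(-3)) = 4199*(-1001 - ½*(-⅓)) = 4199*(-1001 + ⅙) = 4199*(-6005/6) = -25214995/6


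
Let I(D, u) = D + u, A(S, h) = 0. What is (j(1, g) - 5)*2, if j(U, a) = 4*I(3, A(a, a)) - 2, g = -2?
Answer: 10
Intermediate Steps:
j(U, a) = 10 (j(U, a) = 4*(3 + 0) - 2 = 4*3 - 2 = 12 - 2 = 10)
(j(1, g) - 5)*2 = (10 - 5)*2 = 5*2 = 10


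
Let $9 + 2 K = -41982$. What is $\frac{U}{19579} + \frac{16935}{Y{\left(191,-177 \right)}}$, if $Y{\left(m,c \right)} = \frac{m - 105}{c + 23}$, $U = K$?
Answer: $- \frac{51063641823}{1683794} \approx -30327.0$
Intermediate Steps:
$K = - \frac{41991}{2}$ ($K = - \frac{9}{2} + \frac{1}{2} \left(-41982\right) = - \frac{9}{2} - 20991 = - \frac{41991}{2} \approx -20996.0$)
$U = - \frac{41991}{2} \approx -20996.0$
$Y{\left(m,c \right)} = \frac{-105 + m}{23 + c}$
$\frac{U}{19579} + \frac{16935}{Y{\left(191,-177 \right)}} = - \frac{41991}{2 \cdot 19579} + \frac{16935}{\frac{1}{23 - 177} \left(-105 + 191\right)} = \left(- \frac{41991}{2}\right) \frac{1}{19579} + \frac{16935}{\frac{1}{-154} \cdot 86} = - \frac{41991}{39158} + \frac{16935}{\left(- \frac{1}{154}\right) 86} = - \frac{41991}{39158} + \frac{16935}{- \frac{43}{77}} = - \frac{41991}{39158} + 16935 \left(- \frac{77}{43}\right) = - \frac{41991}{39158} - \frac{1303995}{43} = - \frac{51063641823}{1683794}$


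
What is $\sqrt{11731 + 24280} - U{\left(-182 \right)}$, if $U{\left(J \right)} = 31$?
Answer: $-31 + \sqrt{36011} \approx 158.77$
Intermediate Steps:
$\sqrt{11731 + 24280} - U{\left(-182 \right)} = \sqrt{11731 + 24280} - 31 = \sqrt{36011} - 31 = -31 + \sqrt{36011}$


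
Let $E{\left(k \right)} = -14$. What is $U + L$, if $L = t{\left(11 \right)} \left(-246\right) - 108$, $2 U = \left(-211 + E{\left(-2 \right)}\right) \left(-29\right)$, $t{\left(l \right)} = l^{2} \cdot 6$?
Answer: $- \frac{350883}{2} \approx -1.7544 \cdot 10^{5}$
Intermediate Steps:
$t{\left(l \right)} = 6 l^{2}$
$U = \frac{6525}{2}$ ($U = \frac{\left(-211 - 14\right) \left(-29\right)}{2} = \frac{\left(-225\right) \left(-29\right)}{2} = \frac{1}{2} \cdot 6525 = \frac{6525}{2} \approx 3262.5$)
$L = -178704$ ($L = 6 \cdot 11^{2} \left(-246\right) - 108 = 6 \cdot 121 \left(-246\right) - 108 = 726 \left(-246\right) - 108 = -178596 - 108 = -178704$)
$U + L = \frac{6525}{2} - 178704 = - \frac{350883}{2}$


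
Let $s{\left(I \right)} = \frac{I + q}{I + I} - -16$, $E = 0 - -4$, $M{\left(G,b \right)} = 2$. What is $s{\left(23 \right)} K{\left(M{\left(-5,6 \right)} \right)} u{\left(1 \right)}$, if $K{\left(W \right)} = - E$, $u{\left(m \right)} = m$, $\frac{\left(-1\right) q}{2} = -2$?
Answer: $- \frac{1526}{23} \approx -66.348$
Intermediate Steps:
$q = 4$ ($q = \left(-2\right) \left(-2\right) = 4$)
$E = 4$ ($E = 0 + 4 = 4$)
$s{\left(I \right)} = 16 + \frac{4 + I}{2 I}$ ($s{\left(I \right)} = \frac{I + 4}{I + I} - -16 = \frac{4 + I}{2 I} + 16 = 16 + \frac{4 + I}{2 I}$)
$K{\left(W \right)} = -4$ ($K{\left(W \right)} = \left(-1\right) 4 = -4$)
$s{\left(23 \right)} K{\left(M{\left(-5,6 \right)} \right)} u{\left(1 \right)} = \left(\frac{33}{2} + \frac{2}{23}\right) \left(\left(-4\right) 1\right) = \left(\frac{33}{2} + 2 \cdot \frac{1}{23}\right) \left(-4\right) = \left(\frac{33}{2} + \frac{2}{23}\right) \left(-4\right) = \frac{763}{46} \left(-4\right) = - \frac{1526}{23}$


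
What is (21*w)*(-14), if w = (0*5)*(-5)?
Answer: 0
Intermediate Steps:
w = 0 (w = 0*(-5) = 0)
(21*w)*(-14) = (21*0)*(-14) = 0*(-14) = 0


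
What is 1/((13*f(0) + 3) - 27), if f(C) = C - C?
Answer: -1/24 ≈ -0.041667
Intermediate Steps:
f(C) = 0
1/((13*f(0) + 3) - 27) = 1/((13*0 + 3) - 27) = 1/((0 + 3) - 27) = 1/(3 - 27) = 1/(-24) = -1/24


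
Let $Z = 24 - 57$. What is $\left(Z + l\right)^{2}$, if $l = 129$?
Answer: $9216$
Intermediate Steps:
$Z = -33$
$\left(Z + l\right)^{2} = \left(-33 + 129\right)^{2} = 96^{2} = 9216$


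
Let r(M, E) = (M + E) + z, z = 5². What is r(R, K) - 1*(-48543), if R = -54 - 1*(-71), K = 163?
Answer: 48748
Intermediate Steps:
z = 25
R = 17 (R = -54 + 71 = 17)
r(M, E) = 25 + E + M (r(M, E) = (M + E) + 25 = (E + M) + 25 = 25 + E + M)
r(R, K) - 1*(-48543) = (25 + 163 + 17) - 1*(-48543) = 205 + 48543 = 48748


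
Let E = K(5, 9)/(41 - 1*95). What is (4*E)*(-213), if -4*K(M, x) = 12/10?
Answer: -71/15 ≈ -4.7333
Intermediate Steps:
K(M, x) = -3/10
E = 1/180 (E = -3/(10*(41 - 1*95)) = -3/(10*(41 - 95)) = -3/10/(-54) = -3/10*(-1/54) = 1/180 ≈ 0.0055556)
(4*E)*(-213) = (4*(1/180))*(-213) = (1/45)*(-213) = -71/15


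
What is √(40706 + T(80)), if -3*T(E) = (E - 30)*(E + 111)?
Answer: 2*√84426/3 ≈ 193.71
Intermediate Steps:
T(E) = -(-30 + E)*(111 + E)/3 (T(E) = -(E - 30)*(E + 111)/3 = -(-30 + E)*(111 + E)/3)
√(40706 + T(80)) = √(40706 + (1110 - 27*80 - ⅓*80²)) = √(40706 + (1110 - 2160 - ⅓*6400)) = √(40706 + (1110 - 2160 - 6400/3)) = √(40706 - 9550/3) = √(112568/3) = 2*√84426/3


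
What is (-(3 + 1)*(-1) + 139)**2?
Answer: 20449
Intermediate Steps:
(-(3 + 1)*(-1) + 139)**2 = (-1*4*(-1) + 139)**2 = (-4*(-1) + 139)**2 = (4 + 139)**2 = 143**2 = 20449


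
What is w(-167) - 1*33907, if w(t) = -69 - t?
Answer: -33809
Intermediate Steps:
w(-167) - 1*33907 = (-69 - 1*(-167)) - 1*33907 = (-69 + 167) - 33907 = 98 - 33907 = -33809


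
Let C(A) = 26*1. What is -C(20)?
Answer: -26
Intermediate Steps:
C(A) = 26
-C(20) = -1*26 = -26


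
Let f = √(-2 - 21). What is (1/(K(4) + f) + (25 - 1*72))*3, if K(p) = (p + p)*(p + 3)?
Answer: 3*(-47*√23 + 2631*I)/(√23 - 56*I) ≈ -140.95 - 0.0045545*I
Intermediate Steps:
f = I*√23 (f = √(-23) = I*√23 ≈ 4.7958*I)
K(p) = 2*p*(3 + p) (K(p) = (2*p)*(3 + p) = 2*p*(3 + p))
(1/(K(4) + f) + (25 - 1*72))*3 = (1/(2*4*(3 + 4) + I*√23) + (25 - 1*72))*3 = (1/(2*4*7 + I*√23) + (25 - 72))*3 = (1/(56 + I*√23) - 47)*3 = (-47 + 1/(56 + I*√23))*3 = -141 + 3/(56 + I*√23)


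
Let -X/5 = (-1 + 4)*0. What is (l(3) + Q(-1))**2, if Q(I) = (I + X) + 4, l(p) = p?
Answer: 36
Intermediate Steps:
X = 0 (X = -5*(-1 + 4)*0 = -15*0 = -5*0 = 0)
Q(I) = 4 + I (Q(I) = (I + 0) + 4 = I + 4 = 4 + I)
(l(3) + Q(-1))**2 = (3 + (4 - 1))**2 = (3 + 3)**2 = 6**2 = 36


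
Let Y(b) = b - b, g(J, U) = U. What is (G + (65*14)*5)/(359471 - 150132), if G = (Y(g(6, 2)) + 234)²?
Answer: 4562/16103 ≈ 0.28330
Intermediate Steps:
Y(b) = 0
G = 54756 (G = (0 + 234)² = 234² = 54756)
(G + (65*14)*5)/(359471 - 150132) = (54756 + (65*14)*5)/(359471 - 150132) = (54756 + 910*5)/209339 = (54756 + 4550)*(1/209339) = 59306*(1/209339) = 4562/16103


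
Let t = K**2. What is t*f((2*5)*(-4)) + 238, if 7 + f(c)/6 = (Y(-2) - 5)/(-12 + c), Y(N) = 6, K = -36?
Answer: -706466/13 ≈ -54344.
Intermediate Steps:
f(c) = -42 + 6/(-12 + c) (f(c) = -42 + 6*((6 - 5)/(-12 + c)) = -42 + 6*(1/(-12 + c)) = -42 + 6/(-12 + c))
t = 1296 (t = (-36)**2 = 1296)
t*f((2*5)*(-4)) + 238 = 1296*(6*(85 - 7*2*5*(-4))/(-12 + (2*5)*(-4))) + 238 = 1296*(6*(85 - 70*(-4))/(-12 + 10*(-4))) + 238 = 1296*(6*(85 - 7*(-40))/(-12 - 40)) + 238 = 1296*(6*(85 + 280)/(-52)) + 238 = 1296*(6*(-1/52)*365) + 238 = 1296*(-1095/26) + 238 = -709560/13 + 238 = -706466/13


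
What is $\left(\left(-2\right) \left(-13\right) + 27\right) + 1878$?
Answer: $1931$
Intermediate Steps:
$\left(\left(-2\right) \left(-13\right) + 27\right) + 1878 = \left(26 + 27\right) + 1878 = 53 + 1878 = 1931$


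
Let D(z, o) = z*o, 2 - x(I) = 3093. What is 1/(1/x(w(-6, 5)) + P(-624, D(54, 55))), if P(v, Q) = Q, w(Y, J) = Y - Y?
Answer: 3091/9180269 ≈ 0.00033670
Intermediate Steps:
w(Y, J) = 0
x(I) = -3091 (x(I) = 2 - 1*3093 = 2 - 3093 = -3091)
D(z, o) = o*z
1/(1/x(w(-6, 5)) + P(-624, D(54, 55))) = 1/(1/(-3091) + 55*54) = 1/(-1/3091 + 2970) = 1/(9180269/3091) = 3091/9180269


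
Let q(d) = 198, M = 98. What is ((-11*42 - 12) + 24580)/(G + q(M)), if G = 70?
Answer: 12053/134 ≈ 89.948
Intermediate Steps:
((-11*42 - 12) + 24580)/(G + q(M)) = ((-11*42 - 12) + 24580)/(70 + 198) = ((-462 - 12) + 24580)/268 = (-474 + 24580)*(1/268) = 24106*(1/268) = 12053/134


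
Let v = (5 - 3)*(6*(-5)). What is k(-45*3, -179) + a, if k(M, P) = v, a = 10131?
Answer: 10071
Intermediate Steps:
v = -60 (v = 2*(-30) = -60)
k(M, P) = -60
k(-45*3, -179) + a = -60 + 10131 = 10071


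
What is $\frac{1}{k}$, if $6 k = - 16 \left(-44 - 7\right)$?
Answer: $\frac{1}{136} \approx 0.0073529$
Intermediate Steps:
$k = 136$ ($k = \frac{\left(-16\right) \left(-44 - 7\right)}{6} = \frac{\left(-16\right) \left(-51\right)}{6} = \frac{1}{6} \cdot 816 = 136$)
$\frac{1}{k} = \frac{1}{136}$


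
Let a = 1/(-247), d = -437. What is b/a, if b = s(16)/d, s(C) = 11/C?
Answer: 143/368 ≈ 0.38859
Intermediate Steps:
b = -11/6992 (b = (11/16)/(-437) = (11*(1/16))*(-1/437) = (11/16)*(-1/437) = -11/6992 ≈ -0.0015732)
a = -1/247 ≈ -0.0040486
b/a = -11/(6992*(-1/247)) = -11/6992*(-247) = 143/368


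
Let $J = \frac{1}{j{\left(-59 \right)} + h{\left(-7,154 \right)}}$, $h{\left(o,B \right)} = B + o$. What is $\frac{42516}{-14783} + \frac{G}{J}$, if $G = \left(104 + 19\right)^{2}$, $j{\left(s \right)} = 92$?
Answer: $\frac{53452787157}{14783} \approx 3.6158 \cdot 10^{6}$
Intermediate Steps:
$J = \frac{1}{239}$ ($J = \frac{1}{92 + \left(154 - 7\right)} = \frac{1}{92 + 147} = \frac{1}{239} \approx 0.0041841$)
$G = 15129$ ($G = 123^{2} = 15129$)
$\frac{42516}{-14783} + \frac{G}{J} = \frac{42516}{-14783} + 15129 \frac{1}{\frac{1}{239}} = 42516 \left(- \frac{1}{14783}\right) + 15129 \cdot 239 = - \frac{42516}{14783} + 3615831 = \frac{53452787157}{14783}$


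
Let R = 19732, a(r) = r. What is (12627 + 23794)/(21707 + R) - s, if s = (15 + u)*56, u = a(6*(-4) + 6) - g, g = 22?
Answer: 58051021/41439 ≈ 1400.9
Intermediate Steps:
u = -40 (u = (6*(-4) + 6) - 1*22 = (-24 + 6) - 22 = -18 - 22 = -40)
s = -1400 (s = (15 - 40)*56 = -25*56 = -1400)
(12627 + 23794)/(21707 + R) - s = (12627 + 23794)/(21707 + 19732) - 1*(-1400) = 36421/41439 + 1400 = 58051021/41439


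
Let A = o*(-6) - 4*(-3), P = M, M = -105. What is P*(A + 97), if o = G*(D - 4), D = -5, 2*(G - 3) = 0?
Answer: -28455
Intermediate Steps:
G = 3 (G = 3 + (1/2)*0 = 3 + 0 = 3)
P = -105
o = -27 (o = 3*(-5 - 4) = 3*(-9) = -27)
A = 174 (A = -27*(-6) - 4*(-3) = 162 + 12 = 174)
P*(A + 97) = -105*(174 + 97) = -105*271 = -28455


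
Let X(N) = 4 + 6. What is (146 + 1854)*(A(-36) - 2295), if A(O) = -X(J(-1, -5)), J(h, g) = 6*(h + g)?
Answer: -4610000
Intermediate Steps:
J(h, g) = 6*g + 6*h (J(h, g) = 6*(g + h) = 6*g + 6*h)
X(N) = 10
A(O) = -10 (A(O) = -1*10 = -10)
(146 + 1854)*(A(-36) - 2295) = (146 + 1854)*(-10 - 2295) = 2000*(-2305) = -4610000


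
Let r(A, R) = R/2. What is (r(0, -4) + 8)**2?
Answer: 36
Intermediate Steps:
r(A, R) = R/2 (r(A, R) = R*(1/2) = R/2)
(r(0, -4) + 8)**2 = ((1/2)*(-4) + 8)**2 = (-2 + 8)**2 = 6**2 = 36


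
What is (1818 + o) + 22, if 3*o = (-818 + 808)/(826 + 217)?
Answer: 5757350/3129 ≈ 1840.0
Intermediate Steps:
o = -10/3129 (o = ((-818 + 808)/(826 + 217))/3 = (-10/1043)/3 = (-10*1/1043)/3 = (1/3)*(-10/1043) = -10/3129 ≈ -0.0031959)
(1818 + o) + 22 = (1818 - 10/3129) + 22 = 5688512/3129 + 22 = 5757350/3129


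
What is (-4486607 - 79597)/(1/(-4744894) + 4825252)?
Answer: -7222051320792/7631769754429 ≈ -0.94631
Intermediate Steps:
(-4486607 - 79597)/(1/(-4744894) + 4825252) = -4566204/(-1/4744894 + 4825252) = -4566204/22895309263287/4744894 = -4566204*4744894/22895309263287 = -7222051320792/7631769754429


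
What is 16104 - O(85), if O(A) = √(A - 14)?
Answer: 16104 - √71 ≈ 16096.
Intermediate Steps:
O(A) = √(-14 + A)
16104 - O(85) = 16104 - √(-14 + 85) = 16104 - √71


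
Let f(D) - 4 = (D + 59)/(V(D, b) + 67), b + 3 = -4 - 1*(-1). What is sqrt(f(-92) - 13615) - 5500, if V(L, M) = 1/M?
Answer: -5500 + I*sqrt(2188741809)/401 ≈ -5500.0 + 116.67*I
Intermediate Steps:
b = -6 (b = -3 + (-4 - 1*(-1)) = -3 + (-4 + 1) = -3 - 3 = -6)
f(D) = 1958/401 + 6*D/401 (f(D) = 4 + (D + 59)/(1/(-6) + 67) = 4 + (59 + D)/(-1/6 + 67) = 4 + (59 + D)/(401/6) = 4 + (59 + D)*(6/401) = 4 + (354/401 + 6*D/401) = 1958/401 + 6*D/401)
sqrt(f(-92) - 13615) - 5500 = sqrt((1958/401 + (6/401)*(-92)) - 13615) - 5500 = sqrt((1958/401 - 552/401) - 13615) - 5500 = sqrt(1406/401 - 13615) - 5500 = sqrt(-5458209/401) - 5500 = I*sqrt(2188741809)/401 - 5500 = -5500 + I*sqrt(2188741809)/401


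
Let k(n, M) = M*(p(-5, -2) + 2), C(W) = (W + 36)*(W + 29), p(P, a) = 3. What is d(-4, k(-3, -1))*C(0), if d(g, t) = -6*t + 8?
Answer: 39672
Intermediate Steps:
C(W) = (29 + W)*(36 + W) (C(W) = (36 + W)*(29 + W) = (29 + W)*(36 + W))
k(n, M) = 5*M (k(n, M) = M*(3 + 2) = M*5 = 5*M)
d(g, t) = 8 - 6*t
d(-4, k(-3, -1))*C(0) = (8 - 30*(-1))*(1044 + 0² + 65*0) = (8 - 6*(-5))*(1044 + 0 + 0) = (8 + 30)*1044 = 38*1044 = 39672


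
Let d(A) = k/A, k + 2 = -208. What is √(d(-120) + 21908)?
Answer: √87639/2 ≈ 148.02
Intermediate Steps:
k = -210 (k = -2 - 208 = -210)
d(A) = -210/A
√(d(-120) + 21908) = √(-210/(-120) + 21908) = √(-210*(-1/120) + 21908) = √(7/4 + 21908) = √(87639/4) = √87639/2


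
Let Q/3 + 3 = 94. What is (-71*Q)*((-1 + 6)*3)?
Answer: -290745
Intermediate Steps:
Q = 273 (Q = -9 + 3*94 = -9 + 282 = 273)
(-71*Q)*((-1 + 6)*3) = (-71*273)*((-1 + 6)*3) = -96915*3 = -19383*15 = -290745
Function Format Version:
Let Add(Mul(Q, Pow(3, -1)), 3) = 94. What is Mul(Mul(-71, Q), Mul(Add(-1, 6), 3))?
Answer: -290745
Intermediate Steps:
Q = 273 (Q = Add(-9, Mul(3, 94)) = Add(-9, 282) = 273)
Mul(Mul(-71, Q), Mul(Add(-1, 6), 3)) = Mul(Mul(-71, 273), Mul(Add(-1, 6), 3)) = Mul(-19383, Mul(5, 3)) = Mul(-19383, 15) = -290745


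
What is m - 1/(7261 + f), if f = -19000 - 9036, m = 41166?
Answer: 855223651/20775 ≈ 41166.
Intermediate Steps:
f = -28036
m - 1/(7261 + f) = 41166 - 1/(7261 - 28036) = 41166 - 1/(-20775) = 41166 - 1*(-1/20775) = 41166 + 1/20775 = 855223651/20775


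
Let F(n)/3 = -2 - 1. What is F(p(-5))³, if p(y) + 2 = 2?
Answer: -729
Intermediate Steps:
p(y) = 0 (p(y) = -2 + 2 = 0)
F(n) = -9 (F(n) = 3*(-2 - 1) = 3*(-3) = -9)
F(p(-5))³ = (-9)³ = -729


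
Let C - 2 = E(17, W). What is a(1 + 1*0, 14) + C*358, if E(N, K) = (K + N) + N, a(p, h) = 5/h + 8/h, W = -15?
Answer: 105265/14 ≈ 7518.9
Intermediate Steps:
a(p, h) = 13/h
E(N, K) = K + 2*N
C = 21 (C = 2 + (-15 + 2*17) = 2 + (-15 + 34) = 2 + 19 = 21)
a(1 + 1*0, 14) + C*358 = 13/14 + 21*358 = 13*(1/14) + 7518 = 13/14 + 7518 = 105265/14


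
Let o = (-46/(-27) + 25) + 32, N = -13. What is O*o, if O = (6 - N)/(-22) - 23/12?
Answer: -581695/3564 ≈ -163.21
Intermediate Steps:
O = -367/132 (O = (6 - 1*(-13))/(-22) - 23/12 = (6 + 13)*(-1/22) - 23*1/12 = 19*(-1/22) - 23/12 = -19/22 - 23/12 = -367/132 ≈ -2.7803)
o = 1585/27 (o = (-46*(-1/27) + 25) + 32 = (46/27 + 25) + 32 = 721/27 + 32 = 1585/27 ≈ 58.704)
O*o = -367/132*1585/27 = -581695/3564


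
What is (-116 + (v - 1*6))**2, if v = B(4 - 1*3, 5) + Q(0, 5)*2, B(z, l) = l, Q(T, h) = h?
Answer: 11449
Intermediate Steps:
v = 15 (v = 5 + 5*2 = 5 + 10 = 15)
(-116 + (v - 1*6))**2 = (-116 + (15 - 1*6))**2 = (-116 + (15 - 6))**2 = (-116 + 9)**2 = (-107)**2 = 11449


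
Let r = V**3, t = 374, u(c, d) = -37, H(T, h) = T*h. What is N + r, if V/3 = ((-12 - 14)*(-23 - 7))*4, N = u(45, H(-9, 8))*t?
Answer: 820025842162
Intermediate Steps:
N = -13838 (N = -37*374 = -13838)
V = 9360 (V = 3*(((-12 - 14)*(-23 - 7))*4) = 3*(-26*(-30)*4) = 3*(780*4) = 3*3120 = 9360)
r = 820025856000 (r = 9360**3 = 820025856000)
N + r = -13838 + 820025856000 = 820025842162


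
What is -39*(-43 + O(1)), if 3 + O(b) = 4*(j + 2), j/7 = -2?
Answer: 3666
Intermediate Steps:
j = -14 (j = 7*(-2) = -14)
O(b) = -51 (O(b) = -3 + 4*(-14 + 2) = -3 + 4*(-12) = -3 - 48 = -51)
-39*(-43 + O(1)) = -39*(-43 - 51) = -39*(-94) = 3666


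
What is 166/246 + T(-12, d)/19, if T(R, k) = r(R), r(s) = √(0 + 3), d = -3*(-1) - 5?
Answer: 83/123 + √3/19 ≈ 0.76596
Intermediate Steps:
d = -2 (d = 3 - 5 = -2)
r(s) = √3
T(R, k) = √3
166/246 + T(-12, d)/19 = 166/246 + √3/19 = 166*(1/246) + √3*(1/19) = 83/123 + √3/19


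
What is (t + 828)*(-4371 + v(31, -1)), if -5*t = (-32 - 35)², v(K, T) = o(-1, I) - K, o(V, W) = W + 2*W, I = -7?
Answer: 1543627/5 ≈ 3.0873e+5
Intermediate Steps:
o(V, W) = 3*W
v(K, T) = -21 - K (v(K, T) = 3*(-7) - K = -21 - K)
t = -4489/5 (t = -(-32 - 35)²/5 = -⅕*(-67)² = -⅕*4489 = -4489/5 ≈ -897.80)
(t + 828)*(-4371 + v(31, -1)) = (-4489/5 + 828)*(-4371 + (-21 - 1*31)) = -349*(-4371 + (-21 - 31))/5 = -349*(-4371 - 52)/5 = -349/5*(-4423) = 1543627/5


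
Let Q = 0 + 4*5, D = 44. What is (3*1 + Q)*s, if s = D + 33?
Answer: 1771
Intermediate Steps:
Q = 20 (Q = 0 + 20 = 20)
s = 77 (s = 44 + 33 = 77)
(3*1 + Q)*s = (3*1 + 20)*77 = (3 + 20)*77 = 23*77 = 1771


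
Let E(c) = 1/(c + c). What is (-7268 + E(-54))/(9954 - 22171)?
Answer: 784945/1319436 ≈ 0.59491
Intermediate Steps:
E(c) = 1/(2*c)
(-7268 + E(-54))/(9954 - 22171) = (-7268 + (½)/(-54))/(9954 - 22171) = (-7268 + (½)*(-1/54))/(-12217) = (-7268 - 1/108)*(-1/12217) = -784945/108*(-1/12217) = 784945/1319436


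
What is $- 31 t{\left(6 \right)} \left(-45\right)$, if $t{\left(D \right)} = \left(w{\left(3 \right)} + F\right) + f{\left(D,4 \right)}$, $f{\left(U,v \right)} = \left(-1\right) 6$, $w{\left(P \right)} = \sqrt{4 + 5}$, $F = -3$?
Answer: $-8370$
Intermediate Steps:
$w{\left(P \right)} = 3$ ($w{\left(P \right)} = \sqrt{9} = 3$)
$f{\left(U,v \right)} = -6$
$t{\left(D \right)} = -6$ ($t{\left(D \right)} = \left(3 - 3\right) - 6 = 0 - 6 = -6$)
$- 31 t{\left(6 \right)} \left(-45\right) = \left(-31\right) \left(-6\right) \left(-45\right) = 186 \left(-45\right) = -8370$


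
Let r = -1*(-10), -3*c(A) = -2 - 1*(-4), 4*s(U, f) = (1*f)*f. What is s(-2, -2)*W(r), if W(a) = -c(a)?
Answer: ⅔ ≈ 0.66667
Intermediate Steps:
s(U, f) = f²/4 (s(U, f) = ((1*f)*f)/4 = (f*f)/4 = f²/4)
c(A) = -⅔ (c(A) = -(-2 - 1*(-4))/3 = -(-2 + 4)/3 = -⅓*2 = -⅔)
r = 10
W(a) = ⅔ (W(a) = -1*(-⅔) = ⅔)
s(-2, -2)*W(r) = ((¼)*(-2)²)*(⅔) = ((¼)*4)*(⅔) = 1*(⅔) = ⅔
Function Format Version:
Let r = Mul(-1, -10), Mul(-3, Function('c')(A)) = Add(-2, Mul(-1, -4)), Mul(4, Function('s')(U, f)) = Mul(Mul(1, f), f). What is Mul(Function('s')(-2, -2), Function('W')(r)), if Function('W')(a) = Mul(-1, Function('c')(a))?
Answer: Rational(2, 3) ≈ 0.66667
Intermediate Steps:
Function('s')(U, f) = Mul(Rational(1, 4), Pow(f, 2)) (Function('s')(U, f) = Mul(Rational(1, 4), Mul(Mul(1, f), f)) = Mul(Rational(1, 4), Mul(f, f)) = Mul(Rational(1, 4), Pow(f, 2)))
Function('c')(A) = Rational(-2, 3) (Function('c')(A) = Mul(Rational(-1, 3), Add(-2, Mul(-1, -4))) = Mul(Rational(-1, 3), Add(-2, 4)) = Mul(Rational(-1, 3), 2) = Rational(-2, 3))
r = 10
Function('W')(a) = Rational(2, 3) (Function('W')(a) = Mul(-1, Rational(-2, 3)) = Rational(2, 3))
Mul(Function('s')(-2, -2), Function('W')(r)) = Mul(Mul(Rational(1, 4), Pow(-2, 2)), Rational(2, 3)) = Mul(Mul(Rational(1, 4), 4), Rational(2, 3)) = Mul(1, Rational(2, 3)) = Rational(2, 3)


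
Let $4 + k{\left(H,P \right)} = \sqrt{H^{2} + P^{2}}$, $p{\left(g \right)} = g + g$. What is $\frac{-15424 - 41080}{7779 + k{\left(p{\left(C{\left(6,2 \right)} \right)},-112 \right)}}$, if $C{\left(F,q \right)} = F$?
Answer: $- \frac{62759800}{8633991} + \frac{32288 \sqrt{793}}{8633991} \approx -7.1636$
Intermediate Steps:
$p{\left(g \right)} = 2 g$
$k{\left(H,P \right)} = -4 + \sqrt{H^{2} + P^{2}}$
$\frac{-15424 - 41080}{7779 + k{\left(p{\left(C{\left(6,2 \right)} \right)},-112 \right)}} = \frac{-15424 - 41080}{7779 - \left(4 - \sqrt{\left(2 \cdot 6\right)^{2} + \left(-112\right)^{2}}\right)} = \frac{-15424 - 41080}{7779 - \left(4 - \sqrt{12^{2} + 12544}\right)} = - \frac{56504}{7779 - \left(4 - \sqrt{144 + 12544}\right)} = - \frac{56504}{7779 - \left(4 - \sqrt{12688}\right)} = - \frac{56504}{7779 - \left(4 - 4 \sqrt{793}\right)} = - \frac{56504}{7775 + 4 \sqrt{793}}$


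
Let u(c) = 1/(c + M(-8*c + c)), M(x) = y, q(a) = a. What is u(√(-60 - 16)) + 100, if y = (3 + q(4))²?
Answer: 247749/2477 - 2*I*√19/2477 ≈ 100.02 - 0.0035195*I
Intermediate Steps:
y = 49 (y = (3 + 4)² = 7² = 49)
M(x) = 49
u(c) = 1/(49 + c) (u(c) = 1/(c + 49) = 1/(49 + c))
u(√(-60 - 16)) + 100 = 1/(49 + √(-60 - 16)) + 100 = 1/(49 + √(-76)) + 100 = 1/(49 + 2*I*√19) + 100 = 100 + 1/(49 + 2*I*√19)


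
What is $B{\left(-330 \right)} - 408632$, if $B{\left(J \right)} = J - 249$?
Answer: $-409211$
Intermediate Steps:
$B{\left(J \right)} = -249 + J$
$B{\left(-330 \right)} - 408632 = \left(-249 - 330\right) - 408632 = -579 - 408632 = -409211$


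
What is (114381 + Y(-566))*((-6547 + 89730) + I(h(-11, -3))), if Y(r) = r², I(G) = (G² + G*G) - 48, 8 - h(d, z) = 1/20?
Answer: 7239362685097/200 ≈ 3.6197e+10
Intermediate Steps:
h(d, z) = 159/20 (h(d, z) = 8 - 1/20 = 159/20)
I(G) = -48 + 2*G² (I(G) = (G² + G²) - 48 = 2*G² - 48 = -48 + 2*G²)
(114381 + Y(-566))*((-6547 + 89730) + I(h(-11, -3))) = (114381 + (-566)²)*((-6547 + 89730) + (-48 + 2*(159/20)²)) = (114381 + 320356)*(83183 + (-48 + 2*(25281/400))) = 434737*(83183 + (-48 + 25281/200)) = 434737*(83183 + 15681/200) = 434737*(16652281/200) = 7239362685097/200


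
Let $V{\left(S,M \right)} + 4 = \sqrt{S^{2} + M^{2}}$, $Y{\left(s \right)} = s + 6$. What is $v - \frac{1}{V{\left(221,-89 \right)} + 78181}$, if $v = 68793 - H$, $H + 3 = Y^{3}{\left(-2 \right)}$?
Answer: $\frac{420061567844867}{6111586567} + \frac{\sqrt{56762}}{6111586567} \approx 68732.0$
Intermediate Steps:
$Y{\left(s \right)} = 6 + s$
$H = 61$ ($H = -3 + \left(6 - 2\right)^{3} = -3 + 4^{3} = -3 + 64 = 61$)
$V{\left(S,M \right)} = -4 + \sqrt{M^{2} + S^{2}}$ ($V{\left(S,M \right)} = -4 + \sqrt{S^{2} + M^{2}} = -4 + \sqrt{M^{2} + S^{2}}$)
$v = 68732$ ($v = 68793 - 61 = 68732$)
$v - \frac{1}{V{\left(221,-89 \right)} + 78181} = 68732 - \frac{1}{\left(-4 + \sqrt{\left(-89\right)^{2} + 221^{2}}\right) + 78181} = 68732 - \frac{1}{\left(-4 + \sqrt{7921 + 48841}\right) + 78181} = 68732 - \frac{1}{\left(-4 + \sqrt{56762}\right) + 78181} = 68732 - \frac{1}{78177 + \sqrt{56762}}$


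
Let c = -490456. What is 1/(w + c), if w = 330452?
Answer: -1/160004 ≈ -6.2498e-6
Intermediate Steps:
1/(w + c) = 1/(330452 - 490456) = 1/(-160004) = -1/160004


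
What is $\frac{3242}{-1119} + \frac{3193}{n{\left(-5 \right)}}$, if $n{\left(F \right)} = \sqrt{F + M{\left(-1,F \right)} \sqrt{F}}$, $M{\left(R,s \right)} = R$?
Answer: $- \frac{3242}{1119} + \frac{3193}{\sqrt{-5 - i \sqrt{5}}} \approx 281.87 + 1334.3 i$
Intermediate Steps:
$n{\left(F \right)} = \sqrt{F - \sqrt{F}}$
$\frac{3242}{-1119} + \frac{3193}{n{\left(-5 \right)}} = \frac{3242}{-1119} + \frac{3193}{\sqrt{-5 - \sqrt{-5}}} = 3242 \left(- \frac{1}{1119}\right) + \frac{3193}{\sqrt{-5 - i \sqrt{5}}} = - \frac{3242}{1119} + \frac{3193}{\sqrt{-5 - i \sqrt{5}}}$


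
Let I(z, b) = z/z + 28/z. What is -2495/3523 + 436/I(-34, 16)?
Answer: 26104991/10569 ≈ 2470.0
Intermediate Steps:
I(z, b) = 1 + 28/z
-2495/3523 + 436/I(-34, 16) = -2495/3523 + 436/(((28 - 34)/(-34))) = -2495*1/3523 + 436/((-1/34*(-6))) = -2495/3523 + 436/(3/17) = -2495/3523 + 436*(17/3) = -2495/3523 + 7412/3 = 26104991/10569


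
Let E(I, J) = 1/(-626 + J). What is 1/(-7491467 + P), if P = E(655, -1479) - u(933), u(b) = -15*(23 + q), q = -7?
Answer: -2105/15769032836 ≈ -1.3349e-7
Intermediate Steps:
u(b) = -240 (u(b) = -15*(23 - 7) = -15*16 = -240)
P = 505199/2105 (P = 1/(-626 - 1479) - 1*(-240) = 1/(-2105) + 240 = -1/2105 + 240 = 505199/2105 ≈ 240.00)
1/(-7491467 + P) = 1/(-7491467 + 505199/2105) = 1/(-15769032836/2105) = -2105/15769032836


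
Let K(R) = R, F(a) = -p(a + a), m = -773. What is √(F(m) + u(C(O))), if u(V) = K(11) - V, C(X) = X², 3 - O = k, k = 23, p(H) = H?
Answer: √1157 ≈ 34.015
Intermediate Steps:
F(a) = -2*a (F(a) = -(a + a) = -2*a)
O = -20 (O = 3 - 1*23 = 3 - 23 = -20)
u(V) = 11 - V
√(F(m) + u(C(O))) = √(-2*(-773) + (11 - 1*(-20)²)) = √(1546 + (11 - 1*400)) = √(1546 + (11 - 400)) = √(1546 - 389) = √1157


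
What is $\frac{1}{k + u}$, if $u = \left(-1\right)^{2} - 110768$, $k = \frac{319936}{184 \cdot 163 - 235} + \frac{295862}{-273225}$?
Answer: $- \frac{2710118775}{300165522834403} \approx -9.0288 \cdot 10^{-6}$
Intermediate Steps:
$k = \frac{26203516022}{2710118775}$ ($k = \frac{319936}{29992 - 235} + 295862 \left(- \frac{1}{273225}\right) = \frac{319936}{29757} - \frac{295862}{273225} = \frac{26203516022}{2710118775} \approx 9.6688$)
$u = -110767$ ($u = 1 - 110768 = -110767$)
$\frac{1}{k + u} = \frac{1}{\frac{26203516022}{2710118775} - 110767} = \frac{1}{- \frac{300165522834403}{2710118775}} = - \frac{2710118775}{300165522834403}$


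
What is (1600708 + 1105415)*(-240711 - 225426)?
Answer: -1261424056851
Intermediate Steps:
(1600708 + 1105415)*(-240711 - 225426) = 2706123*(-466137) = -1261424056851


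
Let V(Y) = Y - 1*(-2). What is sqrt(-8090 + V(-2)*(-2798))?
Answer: I*sqrt(8090) ≈ 89.944*I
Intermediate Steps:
V(Y) = 2 + Y (V(Y) = Y + 2 = 2 + Y)
sqrt(-8090 + V(-2)*(-2798)) = sqrt(-8090 + (2 - 2)*(-2798)) = sqrt(-8090 + 0*(-2798)) = sqrt(-8090 + 0) = sqrt(-8090) = I*sqrt(8090)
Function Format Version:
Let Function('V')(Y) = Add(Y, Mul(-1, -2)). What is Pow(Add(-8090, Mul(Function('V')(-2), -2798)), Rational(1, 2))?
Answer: Mul(I, Pow(8090, Rational(1, 2))) ≈ Mul(89.944, I)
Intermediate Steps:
Function('V')(Y) = Add(2, Y) (Function('V')(Y) = Add(Y, 2) = Add(2, Y))
Pow(Add(-8090, Mul(Function('V')(-2), -2798)), Rational(1, 2)) = Pow(Add(-8090, Mul(Add(2, -2), -2798)), Rational(1, 2)) = Pow(Add(-8090, Mul(0, -2798)), Rational(1, 2)) = Pow(Add(-8090, 0), Rational(1, 2)) = Pow(-8090, Rational(1, 2)) = Mul(I, Pow(8090, Rational(1, 2)))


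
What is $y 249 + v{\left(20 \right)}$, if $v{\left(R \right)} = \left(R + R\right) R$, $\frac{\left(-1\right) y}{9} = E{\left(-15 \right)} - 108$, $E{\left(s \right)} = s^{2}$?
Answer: $-261397$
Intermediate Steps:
$y = -1053$ ($y = - 9 \left(\left(-15\right)^{2} - 108\right) = - 9 \left(225 - 108\right) = \left(-9\right) 117 = -1053$)
$v{\left(R \right)} = 2 R^{2}$ ($v{\left(R \right)} = 2 R R = 2 R^{2}$)
$y 249 + v{\left(20 \right)} = \left(-1053\right) 249 + 2 \cdot 20^{2} = -262197 + 2 \cdot 400 = -262197 + 800 = -261397$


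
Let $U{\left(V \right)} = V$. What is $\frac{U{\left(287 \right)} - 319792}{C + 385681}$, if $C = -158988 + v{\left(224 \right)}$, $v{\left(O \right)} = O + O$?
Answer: $- \frac{319505}{227141} \approx -1.4066$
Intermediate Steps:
$v{\left(O \right)} = 2 O$
$C = -158540$ ($C = -158988 + 2 \cdot 224 = -158988 + 448 = -158540$)
$\frac{U{\left(287 \right)} - 319792}{C + 385681} = \frac{287 - 319792}{-158540 + 385681} = - \frac{319505}{227141}$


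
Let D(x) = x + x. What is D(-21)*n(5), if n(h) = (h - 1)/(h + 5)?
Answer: -84/5 ≈ -16.800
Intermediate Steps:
D(x) = 2*x
n(h) = (-1 + h)/(5 + h)
D(-21)*n(5) = (2*(-21))*((-1 + 5)/(5 + 5)) = -42*4/10 = -21*4/5 = -42*2/5 = -84/5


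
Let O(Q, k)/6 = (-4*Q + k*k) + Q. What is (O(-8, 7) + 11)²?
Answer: 201601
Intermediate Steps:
O(Q, k) = -18*Q + 6*k² (O(Q, k) = 6*((-4*Q + k*k) + Q) = 6*((-4*Q + k²) + Q) = 6*((k² - 4*Q) + Q) = 6*(k² - 3*Q) = -18*Q + 6*k²)
(O(-8, 7) + 11)² = ((-18*(-8) + 6*7²) + 11)² = ((144 + 6*49) + 11)² = ((144 + 294) + 11)² = (438 + 11)² = 449² = 201601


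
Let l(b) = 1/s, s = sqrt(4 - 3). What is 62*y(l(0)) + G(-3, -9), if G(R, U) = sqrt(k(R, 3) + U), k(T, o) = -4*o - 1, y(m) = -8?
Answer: -496 + I*sqrt(22) ≈ -496.0 + 4.6904*I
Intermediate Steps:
s = 1 (s = sqrt(1) = 1)
l(b) = 1 (l(b) = 1/1 = 1)
k(T, o) = -1 - 4*o
G(R, U) = sqrt(-13 + U) (G(R, U) = sqrt((-1 - 4*3) + U) = sqrt((-1 - 12) + U) = sqrt(-13 + U))
62*y(l(0)) + G(-3, -9) = 62*(-8) + sqrt(-13 - 9) = -496 + sqrt(-22) = -496 + I*sqrt(22)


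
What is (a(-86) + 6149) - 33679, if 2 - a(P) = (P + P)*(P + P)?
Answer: -57112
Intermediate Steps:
a(P) = 2 - 4*P**2 (a(P) = 2 - (P + P)*(P + P) = 2 - 2*P*2*P = 2 - 4*P**2)
(a(-86) + 6149) - 33679 = ((2 - 4*(-86)**2) + 6149) - 33679 = ((2 - 4*7396) + 6149) - 33679 = ((2 - 29584) + 6149) - 33679 = (-29582 + 6149) - 33679 = -23433 - 33679 = -57112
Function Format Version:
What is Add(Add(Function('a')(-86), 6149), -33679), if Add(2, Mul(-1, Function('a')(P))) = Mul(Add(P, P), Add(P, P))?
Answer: -57112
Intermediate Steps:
Function('a')(P) = Add(2, Mul(-4, Pow(P, 2))) (Function('a')(P) = Add(2, Mul(-1, Mul(Add(P, P), Add(P, P)))) = Add(2, Mul(-1, Mul(Mul(2, P), Mul(2, P)))) = Add(2, Mul(-1, Mul(4, Pow(P, 2)))) = Add(2, Mul(-4, Pow(P, 2))))
Add(Add(Function('a')(-86), 6149), -33679) = Add(Add(Add(2, Mul(-4, Pow(-86, 2))), 6149), -33679) = Add(Add(Add(2, Mul(-4, 7396)), 6149), -33679) = Add(Add(Add(2, -29584), 6149), -33679) = Add(Add(-29582, 6149), -33679) = Add(-23433, -33679) = -57112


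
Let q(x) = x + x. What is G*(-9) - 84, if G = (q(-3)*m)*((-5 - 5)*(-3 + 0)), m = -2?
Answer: -3324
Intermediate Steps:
q(x) = 2*x
G = 360 (G = ((2*(-3))*(-2))*((-5 - 5)*(-3 + 0)) = (-6*(-2))*(-10*(-3)) = 12*30 = 360)
G*(-9) - 84 = 360*(-9) - 84 = -3240 - 84 = -3324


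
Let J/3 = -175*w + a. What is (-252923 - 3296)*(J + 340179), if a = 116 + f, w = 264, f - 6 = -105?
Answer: -51661436970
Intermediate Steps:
f = -99 (f = 6 - 105 = -99)
a = 17 (a = 116 - 99 = 17)
J = -138549 (J = 3*(-175*264 + 17) = 3*(-46200 + 17) = 3*(-46183) = -138549)
(-252923 - 3296)*(J + 340179) = (-252923 - 3296)*(-138549 + 340179) = -256219*201630 = -51661436970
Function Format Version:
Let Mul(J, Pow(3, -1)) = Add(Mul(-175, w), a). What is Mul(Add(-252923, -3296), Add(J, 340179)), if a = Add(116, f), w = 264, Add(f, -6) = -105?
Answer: -51661436970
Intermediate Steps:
f = -99 (f = Add(6, -105) = -99)
a = 17 (a = Add(116, -99) = 17)
J = -138549 (J = Mul(3, Add(Mul(-175, 264), 17)) = Mul(3, Add(-46200, 17)) = Mul(3, -46183) = -138549)
Mul(Add(-252923, -3296), Add(J, 340179)) = Mul(Add(-252923, -3296), Add(-138549, 340179)) = Mul(-256219, 201630) = -51661436970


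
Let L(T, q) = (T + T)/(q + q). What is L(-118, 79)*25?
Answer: -2950/79 ≈ -37.342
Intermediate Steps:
L(T, q) = T/q (L(T, q) = (2*T)/((2*q)) = (2*T)*(1/(2*q)) = T/q)
L(-118, 79)*25 = -118/79*25 = -2950/79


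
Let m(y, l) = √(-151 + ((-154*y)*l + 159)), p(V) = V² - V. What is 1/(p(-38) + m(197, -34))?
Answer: 741/582412 - 5*√10315/582412 ≈ 0.00040038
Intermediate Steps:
m(y, l) = √(8 - 154*l*y) (m(y, l) = √(-151 + (-154*l*y + 159)) = √(-151 + (159 - 154*l*y)) = √(8 - 154*l*y))
1/(p(-38) + m(197, -34)) = 1/(-38*(-1 - 38) + √(8 - 154*(-34)*197)) = 1/(-38*(-39) + √(8 + 1031492)) = 1/(1482 + √1031500) = 1/(1482 + 10*√10315)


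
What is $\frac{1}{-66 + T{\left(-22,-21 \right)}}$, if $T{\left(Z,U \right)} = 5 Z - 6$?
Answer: $- \frac{1}{182} \approx -0.0054945$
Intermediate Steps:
$T{\left(Z,U \right)} = -6 + 5 Z$
$\frac{1}{-66 + T{\left(-22,-21 \right)}} = \frac{1}{-66 + \left(-6 + 5 \left(-22\right)\right)} = \frac{1}{-66 - 116} = \frac{1}{-182} = - \frac{1}{182}$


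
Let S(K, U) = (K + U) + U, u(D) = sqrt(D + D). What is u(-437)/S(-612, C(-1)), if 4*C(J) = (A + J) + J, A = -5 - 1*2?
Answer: -2*I*sqrt(874)/1233 ≈ -0.047954*I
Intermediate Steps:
u(D) = sqrt(2)*sqrt(D) (u(D) = sqrt(2*D) = sqrt(2)*sqrt(D))
A = -7 (A = -5 - 2 = -7)
C(J) = -7/4 + J/2 (C(J) = ((-7 + J) + J)/4 = (-7 + 2*J)/4 = -7/4 + J/2)
S(K, U) = K + 2*U
u(-437)/S(-612, C(-1)) = (sqrt(2)*sqrt(-437))/(-612 + 2*(-7/4 + (1/2)*(-1))) = (sqrt(2)*(I*sqrt(437)))/(-612 + 2*(-7/4 - 1/2)) = (I*sqrt(874))/(-612 + 2*(-9/4)) = (I*sqrt(874))/(-612 - 9/2) = (I*sqrt(874))/(-1233/2) = (I*sqrt(874))*(-2/1233) = -2*I*sqrt(874)/1233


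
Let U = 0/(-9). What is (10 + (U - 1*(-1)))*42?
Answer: 462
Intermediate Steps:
U = 0 (U = 0*(-1/9) = 0)
(10 + (U - 1*(-1)))*42 = (10 + (0 - 1*(-1)))*42 = (10 + (0 + 1))*42 = (10 + 1)*42 = 11*42 = 462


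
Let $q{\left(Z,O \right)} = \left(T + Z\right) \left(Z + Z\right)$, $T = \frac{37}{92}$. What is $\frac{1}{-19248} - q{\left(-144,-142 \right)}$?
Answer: $- \frac{18308543639}{442704} \approx -41356.0$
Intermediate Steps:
$T = \frac{37}{92}$ ($T = 37 \cdot \frac{1}{92} = \frac{37}{92} \approx 0.40217$)
$q{\left(Z,O \right)} = 2 Z \left(\frac{37}{92} + Z\right)$ ($q{\left(Z,O \right)} = \left(\frac{37}{92} + Z\right) \left(Z + Z\right) = \left(\frac{37}{92} + Z\right) 2 Z = 2 Z \left(\frac{37}{92} + Z\right)$)
$\frac{1}{-19248} - q{\left(-144,-142 \right)} = \frac{1}{-19248} - \frac{1}{46} \left(-144\right) \left(37 + 92 \left(-144\right)\right) = - \frac{1}{19248} - \frac{1}{46} \left(-144\right) \left(37 - 13248\right) = - \frac{1}{19248} - \frac{1}{46} \left(-144\right) \left(-13211\right) = - \frac{1}{19248} - \frac{951192}{23} = - \frac{18308543639}{442704}$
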